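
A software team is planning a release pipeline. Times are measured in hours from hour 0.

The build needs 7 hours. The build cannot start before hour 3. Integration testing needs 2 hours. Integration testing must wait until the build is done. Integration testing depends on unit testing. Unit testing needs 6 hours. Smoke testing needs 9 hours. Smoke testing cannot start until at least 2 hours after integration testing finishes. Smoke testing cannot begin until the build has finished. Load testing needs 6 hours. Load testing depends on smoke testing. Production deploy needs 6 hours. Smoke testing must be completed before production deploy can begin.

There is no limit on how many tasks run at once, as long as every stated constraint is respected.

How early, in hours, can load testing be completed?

Nothing blocks unit testing, so it runs from hour 0 to hour 6.
After its own release at hour 3, the build can start at hour 3 and finishes at hour 10.
Integration testing needs all of the build (finishes hour 10); unit testing (finishes hour 6). That puts its earliest start at hour 10; it finishes at 10 + 2 = hour 12.
Smoke testing has to wait for integration testing (finishes hour 12, plus 2-hour gap → hour 14); the build (finishes hour 10). The latest of these is hour 14, so smoke testing runs hour 14 to 14 + 9 = hour 23.
Load testing waits on smoke testing (finishes hour 23), so it starts at hour 23 and finishes at 23 + 6 = hour 29.

29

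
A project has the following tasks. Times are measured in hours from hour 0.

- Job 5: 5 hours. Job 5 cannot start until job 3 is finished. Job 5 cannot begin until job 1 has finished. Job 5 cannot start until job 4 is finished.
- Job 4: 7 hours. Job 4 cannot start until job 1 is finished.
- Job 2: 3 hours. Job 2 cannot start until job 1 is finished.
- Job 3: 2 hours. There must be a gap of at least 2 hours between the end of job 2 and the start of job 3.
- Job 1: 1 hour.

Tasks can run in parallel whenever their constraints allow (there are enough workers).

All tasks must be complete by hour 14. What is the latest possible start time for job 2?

Job 5 has no dependents, so it just needs to finish by hour 14. Starting by 14 − 5 = hour 9 achieves that.
Job 3 has to be done before job 5 (must start by hour 9). That means finishing by hour 9, i.e. starting by 9 − 2 = hour 7.
Job 2 has to be done before job 3 (must start by hour 7, minus 2-hour gap → hour 5). That means finishing by hour 5, i.e. starting by 5 − 3 = hour 2.

2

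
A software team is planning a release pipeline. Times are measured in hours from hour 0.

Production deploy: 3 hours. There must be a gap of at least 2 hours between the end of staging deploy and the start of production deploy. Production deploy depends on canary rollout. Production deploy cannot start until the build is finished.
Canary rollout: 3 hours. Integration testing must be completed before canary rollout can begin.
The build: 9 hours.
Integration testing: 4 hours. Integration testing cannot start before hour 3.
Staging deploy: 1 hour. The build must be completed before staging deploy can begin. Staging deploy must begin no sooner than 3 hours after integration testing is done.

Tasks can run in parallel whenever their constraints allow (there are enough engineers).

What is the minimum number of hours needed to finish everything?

Integration testing cannot begin until its own release at hour 3. It runs from hour 3 to 3 + 4 = hour 7.
Canary rollout cannot begin until integration testing (finishes hour 7). It runs from hour 7 to 7 + 3 = hour 10.
The build can start immediately at hour 0; it finishes at hour 9.
Staging deploy cannot start until the build (finishes hour 9); integration testing (finishes hour 7, plus 3-hour gap → hour 10). The controlling bound is hour 10, so staging deploy finishes at 10 + 1 = hour 11.
Production deploy has to wait for staging deploy (finishes hour 11, plus 2-hour gap → hour 13); canary rollout (finishes hour 10); the build (finishes hour 9). The latest of these is hour 13, so production deploy runs hour 13 to 13 + 3 = hour 16.
All tasks are finished once the last one completes. Finish times: The build at 9, Integration testing at 7, Staging deploy at 11, Canary rollout at 10, Production deploy at 16. The latest is hour 16.

16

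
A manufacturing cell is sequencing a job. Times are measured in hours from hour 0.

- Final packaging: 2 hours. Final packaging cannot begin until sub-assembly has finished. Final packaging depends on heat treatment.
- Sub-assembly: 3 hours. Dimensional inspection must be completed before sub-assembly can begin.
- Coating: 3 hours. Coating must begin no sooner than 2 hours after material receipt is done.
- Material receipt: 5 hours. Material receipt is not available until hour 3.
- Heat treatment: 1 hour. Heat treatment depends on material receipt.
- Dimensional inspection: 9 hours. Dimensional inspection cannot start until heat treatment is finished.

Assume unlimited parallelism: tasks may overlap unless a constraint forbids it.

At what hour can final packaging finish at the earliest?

23

Material receipt waits on its own release at hour 3, so it starts at hour 3 and finishes at 3 + 5 = hour 8.
Heat treatment cannot begin until material receipt (finishes hour 8). It runs from hour 8 to 8 + 1 = hour 9.
After heat treatment (finishes hour 9), dimensional inspection can start at hour 9 and finishes at hour 18.
After dimensional inspection (finishes hour 18), sub-assembly can start at hour 18 and finishes at hour 21.
For final packaging: sub-assembly (finishes hour 21); heat treatment (finishes hour 9). Taking the maximum gives a start of hour 21, and it finishes at 21 + 2 = hour 23.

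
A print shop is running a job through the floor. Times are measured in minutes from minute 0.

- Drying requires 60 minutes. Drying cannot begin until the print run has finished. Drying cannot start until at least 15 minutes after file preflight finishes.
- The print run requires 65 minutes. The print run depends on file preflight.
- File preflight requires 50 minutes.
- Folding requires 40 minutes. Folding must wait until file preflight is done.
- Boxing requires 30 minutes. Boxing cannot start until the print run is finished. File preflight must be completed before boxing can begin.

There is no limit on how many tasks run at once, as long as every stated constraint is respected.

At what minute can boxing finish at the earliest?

File preflight can start immediately at minute 0; it finishes at minute 50.
The print run cannot begin until file preflight (finishes minute 50). It runs from minute 50 to 50 + 65 = minute 115.
Boxing needs all of the print run (finishes minute 115); file preflight (finishes minute 50). That puts its earliest start at minute 115; it finishes at 115 + 30 = minute 145.

145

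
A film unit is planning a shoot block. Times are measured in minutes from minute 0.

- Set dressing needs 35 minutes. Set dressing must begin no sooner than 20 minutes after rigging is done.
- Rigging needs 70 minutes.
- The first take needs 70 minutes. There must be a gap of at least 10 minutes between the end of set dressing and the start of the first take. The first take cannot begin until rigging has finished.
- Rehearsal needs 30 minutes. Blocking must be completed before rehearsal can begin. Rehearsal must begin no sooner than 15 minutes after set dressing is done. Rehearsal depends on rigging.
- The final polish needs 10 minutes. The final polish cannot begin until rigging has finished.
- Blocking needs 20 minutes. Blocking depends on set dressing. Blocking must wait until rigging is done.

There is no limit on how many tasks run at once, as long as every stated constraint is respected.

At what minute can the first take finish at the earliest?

205

Rigging has no prerequisites, so it starts at minute 0 and finishes at minute 70.
Set dressing waits on rigging (finishes minute 70, plus 20-minute gap → minute 90), so it starts at minute 90 and finishes at 90 + 35 = minute 125.
For the first take: set dressing (finishes minute 125, plus 10-minute gap → minute 135); rigging (finishes minute 70). Taking the maximum gives a start of minute 135, and it finishes at 135 + 70 = minute 205.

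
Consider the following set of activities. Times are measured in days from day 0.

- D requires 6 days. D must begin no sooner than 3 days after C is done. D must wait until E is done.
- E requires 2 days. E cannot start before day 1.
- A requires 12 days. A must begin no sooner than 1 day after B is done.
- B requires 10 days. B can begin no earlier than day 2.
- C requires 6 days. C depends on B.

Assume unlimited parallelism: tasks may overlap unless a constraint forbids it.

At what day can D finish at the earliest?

E cannot begin until its own release at day 1. It runs from day 1 to 1 + 2 = day 3.
B waits on its own release at day 2, so it starts at day 2 and finishes at 2 + 10 = day 12.
After B (finishes day 12), C can start at day 12 and finishes at day 18.
For D: C (finishes day 18, plus 3-day gap → day 21); E (finishes day 3). Taking the maximum gives a start of day 21, and it finishes at 21 + 6 = day 27.

27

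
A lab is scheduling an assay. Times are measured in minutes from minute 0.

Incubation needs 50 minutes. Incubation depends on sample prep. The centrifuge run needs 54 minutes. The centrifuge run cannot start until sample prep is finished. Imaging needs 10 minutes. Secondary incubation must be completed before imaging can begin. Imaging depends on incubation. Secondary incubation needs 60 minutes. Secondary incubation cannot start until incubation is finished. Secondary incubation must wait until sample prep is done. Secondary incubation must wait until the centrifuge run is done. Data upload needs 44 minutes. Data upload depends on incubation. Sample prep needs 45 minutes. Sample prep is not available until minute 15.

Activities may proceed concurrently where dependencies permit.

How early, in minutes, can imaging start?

After its own release at minute 15, sample prep can start at minute 15 and finishes at minute 60.
After sample prep (finishes minute 60), the centrifuge run can start at minute 60 and finishes at minute 114.
Incubation cannot begin until sample prep (finishes minute 60). It runs from minute 60 to 60 + 50 = minute 110.
For secondary incubation: incubation (finishes minute 110); sample prep (finishes minute 60); the centrifuge run (finishes minute 114). Taking the maximum gives a start of minute 114, and it finishes at 114 + 60 = minute 174.
Imaging waits on secondary incubation (finishes minute 174); incubation (finishes minute 110). The latest of these is minute 174, which is the earliest imaging can start.

174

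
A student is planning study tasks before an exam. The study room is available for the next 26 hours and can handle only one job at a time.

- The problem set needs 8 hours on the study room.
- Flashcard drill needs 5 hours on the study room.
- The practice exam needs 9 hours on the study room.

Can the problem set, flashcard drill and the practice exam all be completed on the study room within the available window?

Yes

Running back to back, the jobs need 8 + 5 + 9 = 22 hours on the study room.
Since 22 ≤ 26, they fit within the window.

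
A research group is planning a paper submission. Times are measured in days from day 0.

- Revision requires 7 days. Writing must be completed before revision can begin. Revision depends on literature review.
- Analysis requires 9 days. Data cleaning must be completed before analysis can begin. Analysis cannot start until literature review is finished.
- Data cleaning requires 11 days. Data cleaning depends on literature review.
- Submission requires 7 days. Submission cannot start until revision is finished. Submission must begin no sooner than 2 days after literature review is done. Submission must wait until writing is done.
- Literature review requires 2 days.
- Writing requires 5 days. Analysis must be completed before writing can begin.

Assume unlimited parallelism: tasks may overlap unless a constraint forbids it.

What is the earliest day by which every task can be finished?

41

Literature review can start immediately at day 0; it finishes at day 2.
After literature review (finishes day 2), data cleaning can start at day 2 and finishes at day 13.
Analysis cannot start until data cleaning (finishes day 13); literature review (finishes day 2). The controlling bound is day 13, so analysis finishes at 13 + 9 = day 22.
Writing cannot begin until analysis (finishes day 22). It runs from day 22 to 22 + 5 = day 27.
Revision has to wait for writing (finishes day 27); literature review (finishes day 2). The latest of these is day 27, so revision runs day 27 to 27 + 7 = day 34.
Submission has to wait for revision (finishes day 34); literature review (finishes day 2, plus 2-day gap → day 4); writing (finishes day 27). The latest of these is day 34, so submission runs day 34 to 34 + 7 = day 41.
All tasks are finished once the last one completes. Finish times: Literature review at 2, Data cleaning at 13, Analysis at 22, Writing at 27, Revision at 34, Submission at 41. The latest is day 41.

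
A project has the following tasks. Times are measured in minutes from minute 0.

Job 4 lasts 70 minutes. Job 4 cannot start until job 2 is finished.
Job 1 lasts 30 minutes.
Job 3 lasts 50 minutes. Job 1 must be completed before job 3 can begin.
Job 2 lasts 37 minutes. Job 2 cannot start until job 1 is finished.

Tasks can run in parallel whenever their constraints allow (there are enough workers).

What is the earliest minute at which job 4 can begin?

67

Job 1 has no prerequisites, so it starts at minute 0 and finishes at minute 30.
Job 2 waits on job 1 (finishes minute 30), so it starts at minute 30 and finishes at 30 + 37 = minute 67.
Job 4 waits on job 2 (finishes minute 67), so the earliest it can start is minute 67.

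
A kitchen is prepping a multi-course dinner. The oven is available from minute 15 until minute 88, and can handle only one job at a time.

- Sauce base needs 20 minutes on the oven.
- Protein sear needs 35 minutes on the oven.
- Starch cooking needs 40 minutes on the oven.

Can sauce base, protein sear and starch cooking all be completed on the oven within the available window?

No

The oven window is 88 − 15 = 73 minutes.
Running back to back, the jobs need 20 + 35 + 40 = 95 minutes on the oven.
Since 95 > 73, they cannot all fit.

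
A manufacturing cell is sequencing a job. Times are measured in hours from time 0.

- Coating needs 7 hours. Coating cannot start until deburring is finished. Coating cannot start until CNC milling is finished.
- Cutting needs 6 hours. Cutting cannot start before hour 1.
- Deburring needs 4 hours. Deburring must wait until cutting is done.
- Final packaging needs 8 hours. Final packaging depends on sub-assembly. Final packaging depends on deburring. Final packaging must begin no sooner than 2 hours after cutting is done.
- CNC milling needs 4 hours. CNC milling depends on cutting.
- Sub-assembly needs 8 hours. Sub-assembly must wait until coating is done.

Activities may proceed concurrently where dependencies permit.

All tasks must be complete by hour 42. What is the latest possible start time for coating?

19

Nothing follows final packaging; the deadline of hour 42 is its only limit. It must start by 42 − 8 = hour 34.
Sub-assembly has to be done before final packaging (must start by hour 34). That means finishing by hour 34, i.e. starting by 34 − 8 = hour 26.
Coating must finish before sub-assembly (must start by hour 26). With a 7-hour duration, coating must start by 26 − 7 = hour 19.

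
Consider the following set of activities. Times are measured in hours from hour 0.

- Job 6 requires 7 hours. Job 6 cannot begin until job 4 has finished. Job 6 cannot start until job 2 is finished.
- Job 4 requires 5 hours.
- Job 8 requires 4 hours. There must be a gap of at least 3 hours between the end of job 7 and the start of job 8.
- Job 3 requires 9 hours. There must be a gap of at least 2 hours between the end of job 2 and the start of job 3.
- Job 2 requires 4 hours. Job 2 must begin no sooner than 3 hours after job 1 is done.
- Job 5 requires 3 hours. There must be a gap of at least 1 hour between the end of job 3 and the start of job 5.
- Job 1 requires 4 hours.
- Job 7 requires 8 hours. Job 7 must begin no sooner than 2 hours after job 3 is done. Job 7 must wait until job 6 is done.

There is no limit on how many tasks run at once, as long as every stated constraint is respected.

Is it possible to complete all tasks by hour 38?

No

Job 4 can start immediately at hour 0; it finishes at hour 5.
Nothing blocks job 1, so it runs from hour 0 to hour 4.
After job 1 (finishes hour 4, plus 3-hour gap → hour 7), job 2 can start at hour 7 and finishes at hour 11.
For job 6: job 4 (finishes hour 5); job 2 (finishes hour 11). Taking the maximum gives a start of hour 11, and it finishes at 11 + 7 = hour 18.
Job 3 waits on job 2 (finishes hour 11, plus 2-hour gap → hour 13), so it starts at hour 13 and finishes at 13 + 9 = hour 22.
Job 7 cannot start until job 3 (finishes hour 22, plus 2-hour gap → hour 24); job 6 (finishes hour 18). The controlling bound is hour 24, so job 7 finishes at 24 + 8 = hour 32.
After job 7 (finishes hour 32, plus 3-hour gap → hour 35), job 8 can start at hour 35 and finishes at hour 39.
Job 5 cannot begin until job 3 (finishes hour 22, plus 1-hour gap → hour 23). It runs from hour 23 to 23 + 3 = hour 26.
The earliest everything can be done is hour 39, which is after the deadline of 38, so it is not possible.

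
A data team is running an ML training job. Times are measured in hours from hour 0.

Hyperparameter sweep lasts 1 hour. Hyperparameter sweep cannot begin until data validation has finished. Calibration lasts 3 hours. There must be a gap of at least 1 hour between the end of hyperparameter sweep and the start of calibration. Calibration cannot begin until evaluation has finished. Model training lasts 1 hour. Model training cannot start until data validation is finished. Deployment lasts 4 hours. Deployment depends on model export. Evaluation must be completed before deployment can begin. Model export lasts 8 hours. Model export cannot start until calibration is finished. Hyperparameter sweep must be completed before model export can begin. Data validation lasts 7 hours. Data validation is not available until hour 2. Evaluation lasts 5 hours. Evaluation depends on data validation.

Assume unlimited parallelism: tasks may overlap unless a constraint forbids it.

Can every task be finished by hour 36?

Yes

Data validation waits on its own release at hour 2, so it starts at hour 2 and finishes at 2 + 7 = hour 9.
Evaluation cannot begin until data validation (finishes hour 9). It runs from hour 9 to 9 + 5 = hour 14.
After data validation (finishes hour 9), model training can start at hour 9 and finishes at hour 10.
Hyperparameter sweep cannot begin until data validation (finishes hour 9). It runs from hour 9 to 9 + 1 = hour 10.
For calibration: hyperparameter sweep (finishes hour 10, plus 1-hour gap → hour 11); evaluation (finishes hour 14). Taking the maximum gives a start of hour 14, and it finishes at 14 + 3 = hour 17.
Model export has to wait for calibration (finishes hour 17); hyperparameter sweep (finishes hour 10). The latest of these is hour 17, so model export runs hour 17 to 17 + 8 = hour 25.
Deployment needs all of model export (finishes hour 25); evaluation (finishes hour 14). That puts its earliest start at hour 25; it finishes at 25 + 4 = hour 29.
Every task is finished by hour 29, which is no later than the deadline of 36, so the schedule is feasible.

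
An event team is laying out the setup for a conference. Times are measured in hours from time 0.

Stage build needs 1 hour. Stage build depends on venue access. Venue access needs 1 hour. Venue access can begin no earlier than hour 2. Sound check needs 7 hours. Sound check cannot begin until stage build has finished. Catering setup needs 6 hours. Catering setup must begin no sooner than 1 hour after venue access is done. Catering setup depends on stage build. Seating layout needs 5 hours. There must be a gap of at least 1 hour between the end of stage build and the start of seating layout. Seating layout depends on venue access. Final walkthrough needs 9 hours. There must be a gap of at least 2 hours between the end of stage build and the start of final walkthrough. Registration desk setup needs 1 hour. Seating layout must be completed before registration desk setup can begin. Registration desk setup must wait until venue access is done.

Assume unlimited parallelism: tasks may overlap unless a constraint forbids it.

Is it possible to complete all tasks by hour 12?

After its own release at hour 2, venue access can start at hour 2 and finishes at hour 3.
Stage build cannot begin until venue access (finishes hour 3). It runs from hour 3 to 3 + 1 = hour 4.
Final walkthrough cannot begin until stage build (finishes hour 4, plus 2-hour gap → hour 6). It runs from hour 6 to 6 + 9 = hour 15.
After stage build (finishes hour 4), sound check can start at hour 4 and finishes at hour 11.
For catering setup: venue access (finishes hour 3, plus 1-hour gap → hour 4); stage build (finishes hour 4). Taking the maximum gives a start of hour 4, and it finishes at 4 + 6 = hour 10.
Seating layout cannot start until stage build (finishes hour 4, plus 1-hour gap → hour 5); venue access (finishes hour 3). The controlling bound is hour 5, so seating layout finishes at 5 + 5 = hour 10.
Registration desk setup has to wait for seating layout (finishes hour 10); venue access (finishes hour 3). The latest of these is hour 10, so registration desk setup runs hour 10 to 10 + 1 = hour 11.
The earliest everything can be done is hour 15, which is after the deadline of 12, so it is not possible.

No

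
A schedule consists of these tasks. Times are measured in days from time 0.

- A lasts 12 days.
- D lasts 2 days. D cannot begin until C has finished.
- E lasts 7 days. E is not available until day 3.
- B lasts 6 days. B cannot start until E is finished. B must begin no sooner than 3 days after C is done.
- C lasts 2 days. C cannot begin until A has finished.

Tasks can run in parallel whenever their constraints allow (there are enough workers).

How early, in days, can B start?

17

After its own release at day 3, E can start at day 3 and finishes at day 10.
A has no prerequisites, so it starts at day 0 and finishes at day 12.
C waits on A (finishes day 12), so it starts at day 12 and finishes at 12 + 2 = day 14.
B waits on E (finishes day 10); C (finishes day 14, plus 3-day gap → day 17). The latest of these is day 17, which is the earliest B can start.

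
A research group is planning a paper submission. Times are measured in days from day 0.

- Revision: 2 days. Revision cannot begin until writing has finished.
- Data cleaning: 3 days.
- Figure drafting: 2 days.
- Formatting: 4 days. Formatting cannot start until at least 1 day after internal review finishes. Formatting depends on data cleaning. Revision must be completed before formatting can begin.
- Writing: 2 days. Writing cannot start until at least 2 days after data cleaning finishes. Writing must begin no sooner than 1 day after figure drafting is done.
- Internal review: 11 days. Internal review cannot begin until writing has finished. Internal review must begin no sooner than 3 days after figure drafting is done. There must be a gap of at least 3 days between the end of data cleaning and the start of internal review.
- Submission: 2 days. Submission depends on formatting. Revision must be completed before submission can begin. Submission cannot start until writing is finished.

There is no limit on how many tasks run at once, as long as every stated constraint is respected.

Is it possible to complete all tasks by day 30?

Figure drafting has no prerequisites, so it starts at day 0 and finishes at day 2.
Data cleaning has no prerequisites, so it starts at day 0 and finishes at day 3.
Writing has to wait for data cleaning (finishes day 3, plus 2-day gap → day 5); figure drafting (finishes day 2, plus 1-day gap → day 3). The latest of these is day 5, so writing runs day 5 to 5 + 2 = day 7.
After writing (finishes day 7), revision can start at day 7 and finishes at day 9.
Internal review has to wait for writing (finishes day 7); figure drafting (finishes day 2, plus 3-day gap → day 5); data cleaning (finishes day 3, plus 3-day gap → day 6). The latest of these is day 7, so internal review runs day 7 to 7 + 11 = day 18.
Formatting has to wait for internal review (finishes day 18, plus 1-day gap → day 19); data cleaning (finishes day 3); revision (finishes day 9). The latest of these is day 19, so formatting runs day 19 to 19 + 4 = day 23.
For submission: formatting (finishes day 23); revision (finishes day 9); writing (finishes day 7). Taking the maximum gives a start of day 23, and it finishes at 23 + 2 = day 25.
Every task is finished by day 25, which is no later than the deadline of 30, so the schedule is feasible.

Yes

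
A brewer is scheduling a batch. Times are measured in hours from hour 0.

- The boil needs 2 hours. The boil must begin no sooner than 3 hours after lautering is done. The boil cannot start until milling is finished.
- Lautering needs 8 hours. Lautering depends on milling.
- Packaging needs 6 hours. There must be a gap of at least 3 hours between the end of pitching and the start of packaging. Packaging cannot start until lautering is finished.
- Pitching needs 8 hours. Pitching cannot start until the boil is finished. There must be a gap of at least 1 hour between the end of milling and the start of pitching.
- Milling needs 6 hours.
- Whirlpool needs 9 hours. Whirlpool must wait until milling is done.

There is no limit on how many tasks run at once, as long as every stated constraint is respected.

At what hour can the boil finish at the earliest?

19

Milling has no prerequisites, so it starts at hour 0 and finishes at hour 6.
Lautering waits on milling (finishes hour 6), so it starts at hour 6 and finishes at 6 + 8 = hour 14.
The boil cannot start until lautering (finishes hour 14, plus 3-hour gap → hour 17); milling (finishes hour 6). The controlling bound is hour 17, so the boil finishes at 17 + 2 = hour 19.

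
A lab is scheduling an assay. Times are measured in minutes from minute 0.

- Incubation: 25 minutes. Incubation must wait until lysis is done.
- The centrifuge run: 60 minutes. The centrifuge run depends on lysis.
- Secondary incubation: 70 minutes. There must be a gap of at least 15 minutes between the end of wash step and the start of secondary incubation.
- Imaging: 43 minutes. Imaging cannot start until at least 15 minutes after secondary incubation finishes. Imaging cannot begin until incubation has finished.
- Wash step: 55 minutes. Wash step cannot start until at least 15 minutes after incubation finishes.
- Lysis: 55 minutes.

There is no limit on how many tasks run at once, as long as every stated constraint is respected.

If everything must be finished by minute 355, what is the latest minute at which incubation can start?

117

Imaging has no dependents, so it just needs to finish by minute 355. Starting by 355 − 43 = minute 312 achieves that.
Secondary incubation feeds into imaging (must start by minute 312, minus 15-minute gap → minute 297); so secondary incubation must finish by minute 297 and therefore start by minute 227.
Wash step feeds into secondary incubation (must start by minute 227, minus 15-minute gap → minute 212); so wash step must finish by minute 212 and therefore start by minute 157.
Incubation has several dependents: wash step (must start by minute 157, minus 15-minute gap → minute 142); imaging (must start by minute 312). The earliest of those limits is minute 142, so incubation must start by 142 − 25 = minute 117.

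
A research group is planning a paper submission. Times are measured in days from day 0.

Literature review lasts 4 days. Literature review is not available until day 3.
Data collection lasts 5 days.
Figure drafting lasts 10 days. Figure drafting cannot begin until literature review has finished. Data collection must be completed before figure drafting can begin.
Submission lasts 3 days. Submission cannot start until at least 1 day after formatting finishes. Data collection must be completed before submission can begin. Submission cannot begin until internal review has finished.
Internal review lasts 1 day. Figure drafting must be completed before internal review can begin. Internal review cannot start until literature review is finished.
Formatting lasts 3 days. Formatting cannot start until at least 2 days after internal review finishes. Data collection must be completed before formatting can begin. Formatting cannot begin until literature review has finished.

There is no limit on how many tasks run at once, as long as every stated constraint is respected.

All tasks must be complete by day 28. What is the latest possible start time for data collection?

Submission has no dependents, so it just needs to finish by day 28. Starting by 28 − 3 = day 25 achieves that.
Formatting has to be done before submission (must start by day 25, minus 1-day gap → day 24). That means finishing by day 24, i.e. starting by 24 − 3 = day 21.
Internal review must finish in time for formatting (must start by day 21, minus 2-day gap → day 19); submission (must start by day 25). The tightest is day 19, so internal review must start by 19 − 1 = day 18.
Figure drafting feeds into internal review (must start by day 18); so figure drafting must finish by day 18 and therefore start by day 8.
Data collection has several dependents: figure drafting (must start by day 8); formatting (must start by day 21); submission (must start by day 25). The earliest of those limits is day 8, so data collection must start by 8 − 5 = day 3.

3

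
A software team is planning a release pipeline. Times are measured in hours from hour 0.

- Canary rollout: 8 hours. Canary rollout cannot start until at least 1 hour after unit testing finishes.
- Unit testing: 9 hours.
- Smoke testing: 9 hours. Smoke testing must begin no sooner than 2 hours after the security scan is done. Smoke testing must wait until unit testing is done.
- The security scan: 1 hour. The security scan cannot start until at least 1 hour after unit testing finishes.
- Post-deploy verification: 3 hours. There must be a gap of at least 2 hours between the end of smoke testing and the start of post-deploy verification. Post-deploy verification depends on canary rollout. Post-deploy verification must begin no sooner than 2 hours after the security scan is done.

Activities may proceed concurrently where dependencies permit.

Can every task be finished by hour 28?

Yes

Unit testing has no prerequisites, so it starts at hour 0 and finishes at hour 9.
Canary rollout cannot begin until unit testing (finishes hour 9, plus 1-hour gap → hour 10). It runs from hour 10 to 10 + 8 = hour 18.
The security scan waits on unit testing (finishes hour 9, plus 1-hour gap → hour 10), so it starts at hour 10 and finishes at 10 + 1 = hour 11.
For smoke testing: the security scan (finishes hour 11, plus 2-hour gap → hour 13); unit testing (finishes hour 9). Taking the maximum gives a start of hour 13, and it finishes at 13 + 9 = hour 22.
For post-deploy verification: smoke testing (finishes hour 22, plus 2-hour gap → hour 24); canary rollout (finishes hour 18); the security scan (finishes hour 11, plus 2-hour gap → hour 13). Taking the maximum gives a start of hour 24, and it finishes at 24 + 3 = hour 27.
Every task is finished by hour 27, which is no later than the deadline of 28, so the schedule is feasible.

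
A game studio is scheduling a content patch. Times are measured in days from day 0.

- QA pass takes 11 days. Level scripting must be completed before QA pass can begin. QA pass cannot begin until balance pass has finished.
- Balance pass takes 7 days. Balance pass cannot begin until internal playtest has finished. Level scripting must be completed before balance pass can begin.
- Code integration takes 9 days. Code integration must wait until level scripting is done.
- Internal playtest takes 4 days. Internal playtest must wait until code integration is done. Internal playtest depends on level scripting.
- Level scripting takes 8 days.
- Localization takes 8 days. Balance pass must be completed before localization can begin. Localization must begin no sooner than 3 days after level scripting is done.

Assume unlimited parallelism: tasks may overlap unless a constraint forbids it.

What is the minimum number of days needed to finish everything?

39

Level scripting has no prerequisites, so it starts at day 0 and finishes at day 8.
Code integration waits on level scripting (finishes day 8), so it starts at day 8 and finishes at 8 + 9 = day 17.
Internal playtest cannot start until code integration (finishes day 17); level scripting (finishes day 8). The controlling bound is day 17, so internal playtest finishes at 17 + 4 = day 21.
Balance pass cannot start until internal playtest (finishes day 21); level scripting (finishes day 8). The controlling bound is day 21, so balance pass finishes at 21 + 7 = day 28.
For QA pass: level scripting (finishes day 8); balance pass (finishes day 28). Taking the maximum gives a start of day 28, and it finishes at 28 + 11 = day 39.
Localization cannot start until balance pass (finishes day 28); level scripting (finishes day 8, plus 3-day gap → day 11). The controlling bound is day 28, so localization finishes at 28 + 8 = day 36.
All tasks are finished once the last one completes. Finish times: Level scripting at 8, Code integration at 17, Internal playtest at 21, Balance pass at 28, Localization at 36, QA pass at 39. The latest is day 39.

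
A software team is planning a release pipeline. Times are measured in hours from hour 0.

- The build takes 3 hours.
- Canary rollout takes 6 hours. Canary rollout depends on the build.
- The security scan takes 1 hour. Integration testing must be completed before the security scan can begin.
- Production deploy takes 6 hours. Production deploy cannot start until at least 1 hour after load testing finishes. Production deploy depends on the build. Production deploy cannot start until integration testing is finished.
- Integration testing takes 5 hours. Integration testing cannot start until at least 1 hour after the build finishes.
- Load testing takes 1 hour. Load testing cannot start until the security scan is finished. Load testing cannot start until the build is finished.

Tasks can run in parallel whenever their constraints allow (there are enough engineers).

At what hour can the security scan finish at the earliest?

The build can start immediately at hour 0; it finishes at hour 3.
Integration testing cannot begin until the build (finishes hour 3, plus 1-hour gap → hour 4). It runs from hour 4 to 4 + 5 = hour 9.
After integration testing (finishes hour 9), the security scan can start at hour 9 and finishes at hour 10.

10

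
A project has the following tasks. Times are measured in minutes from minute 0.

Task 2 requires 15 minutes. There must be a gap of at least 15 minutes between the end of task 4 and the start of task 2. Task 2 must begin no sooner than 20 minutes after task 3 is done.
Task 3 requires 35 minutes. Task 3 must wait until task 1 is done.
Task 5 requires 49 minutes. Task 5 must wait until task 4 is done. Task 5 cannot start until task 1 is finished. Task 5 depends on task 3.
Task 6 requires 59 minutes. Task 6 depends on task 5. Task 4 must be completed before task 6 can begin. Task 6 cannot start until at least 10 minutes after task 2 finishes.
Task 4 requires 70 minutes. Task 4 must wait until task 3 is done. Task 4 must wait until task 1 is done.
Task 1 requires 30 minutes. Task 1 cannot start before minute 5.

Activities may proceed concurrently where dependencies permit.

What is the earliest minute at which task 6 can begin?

Task 1 cannot begin until its own release at minute 5. It runs from minute 5 to 5 + 30 = minute 35.
Task 3 waits on task 1 (finishes minute 35), so it starts at minute 35 and finishes at 35 + 35 = minute 70.
Task 4 cannot start until task 3 (finishes minute 70); task 1 (finishes minute 35). The controlling bound is minute 70, so task 4 finishes at 70 + 70 = minute 140.
Task 5 cannot start until task 4 (finishes minute 140); task 1 (finishes minute 35); task 3 (finishes minute 70). The controlling bound is minute 140, so task 5 finishes at 140 + 49 = minute 189.
Task 2 cannot start until task 4 (finishes minute 140, plus 15-minute gap → minute 155); task 3 (finishes minute 70, plus 20-minute gap → minute 90). The controlling bound is minute 155, so task 2 finishes at 155 + 15 = minute 170.
Task 6 waits on task 5 (finishes minute 189); task 4 (finishes minute 140); task 2 (finishes minute 170, plus 10-minute gap → minute 180). The latest of these is minute 189, which is the earliest task 6 can start.

189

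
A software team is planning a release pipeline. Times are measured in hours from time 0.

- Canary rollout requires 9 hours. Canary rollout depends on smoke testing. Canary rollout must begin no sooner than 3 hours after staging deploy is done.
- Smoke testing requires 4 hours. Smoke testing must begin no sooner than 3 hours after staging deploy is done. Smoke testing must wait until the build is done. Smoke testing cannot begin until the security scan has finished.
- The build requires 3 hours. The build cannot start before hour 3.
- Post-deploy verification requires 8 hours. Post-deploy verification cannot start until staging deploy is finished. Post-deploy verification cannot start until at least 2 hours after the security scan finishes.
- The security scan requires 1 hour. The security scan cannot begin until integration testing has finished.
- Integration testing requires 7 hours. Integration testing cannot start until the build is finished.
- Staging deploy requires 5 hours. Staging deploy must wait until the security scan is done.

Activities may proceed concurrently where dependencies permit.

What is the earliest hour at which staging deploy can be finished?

The build cannot begin until its own release at hour 3. It runs from hour 3 to 3 + 3 = hour 6.
Integration testing waits on the build (finishes hour 6), so it starts at hour 6 and finishes at 6 + 7 = hour 13.
The security scan waits on integration testing (finishes hour 13), so it starts at hour 13 and finishes at 13 + 1 = hour 14.
Staging deploy cannot begin until the security scan (finishes hour 14). It runs from hour 14 to 14 + 5 = hour 19.

19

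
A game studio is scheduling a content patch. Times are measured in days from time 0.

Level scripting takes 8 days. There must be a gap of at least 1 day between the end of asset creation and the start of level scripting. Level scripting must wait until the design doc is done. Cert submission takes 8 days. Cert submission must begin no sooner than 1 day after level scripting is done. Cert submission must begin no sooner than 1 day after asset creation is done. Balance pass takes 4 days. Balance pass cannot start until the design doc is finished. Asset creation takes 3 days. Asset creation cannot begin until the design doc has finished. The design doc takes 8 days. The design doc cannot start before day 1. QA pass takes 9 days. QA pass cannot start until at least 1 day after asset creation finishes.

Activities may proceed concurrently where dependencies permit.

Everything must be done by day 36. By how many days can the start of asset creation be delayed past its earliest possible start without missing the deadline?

6

The design doc cannot begin until its own release at day 1. It runs from day 1 to 1 + 8 = day 9.
Asset creation cannot begin until the design doc (finishes day 9). It runs from day 9 to 9 + 3 = day 12.

Working backward from the deadline:
Cert submission has no dependents, so it just needs to finish by day 36. Starting by 36 − 8 = day 28 achieves that.
Level scripting feeds into cert submission (must start by day 28, minus 1-day gap → day 27); so level scripting must finish by day 27 and therefore start by day 19.
To finish by day 36, QA pass (duration 9) must start no later than day 27.
Asset creation must finish in time for level scripting (must start by day 19, minus 1-day gap → day 18); QA pass (must start by day 27, minus 1-day gap → day 26); cert submission (must start by day 28, minus 1-day gap → day 27). The tightest is day 18, so asset creation must start by 18 − 3 = day 15.
So asset creation can start as early as day 9 and as late as day 15, giving 15 − 9 = 6 days of slack.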